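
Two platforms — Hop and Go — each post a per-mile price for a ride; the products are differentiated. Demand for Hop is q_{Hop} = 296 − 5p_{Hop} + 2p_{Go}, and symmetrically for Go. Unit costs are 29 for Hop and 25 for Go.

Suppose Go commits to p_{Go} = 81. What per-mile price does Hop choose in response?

60.3

Hop's profit: π = (p_{Hop} − 29)(296 − 5p_{Hop} + 2p_{Go}).
∂π/∂p_{Hop} = 441 − 10p_{Hop} + 2p_{Go} = 0 ⇒ p_{Hop} = 44.1 + 0.2p_{Go}.
At p_{Go} = 81: p_{Hop} = 44.1 + 0.2·81 = 60.3.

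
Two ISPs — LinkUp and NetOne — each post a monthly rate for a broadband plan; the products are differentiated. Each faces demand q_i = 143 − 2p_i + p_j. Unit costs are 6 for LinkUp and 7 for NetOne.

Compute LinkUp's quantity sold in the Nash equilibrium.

LinkUp's profit: π = (p_{LinkUp} − 6)(143 − 2p_{LinkUp} + p_{NetOne}).
∂π/∂p_{LinkUp} = 155 − 4p_{LinkUp} + p_{NetOne} = 0 ⇒ p_{LinkUp} = 38.75 + 0.25p_{NetOne}.
Similarly p_{NetOne} = 39.25 + 0.25p_{LinkUp}.
Plugging p_{NetOne} into LinkUp's best response: p_{LinkUp} = 38.75 + 0.25(39.25 + 0.25p_{LinkUp}) ⇒ 0.9375p_{LinkUp} = 48.5625, so p_{LinkUp} = 51.8.
Then p_{NetOne} = 39.25 + 0.25·51.8 = 52.2.
q_{LinkUp} = 143 − 2·51.8 + 52.2 = 91.6.

91.6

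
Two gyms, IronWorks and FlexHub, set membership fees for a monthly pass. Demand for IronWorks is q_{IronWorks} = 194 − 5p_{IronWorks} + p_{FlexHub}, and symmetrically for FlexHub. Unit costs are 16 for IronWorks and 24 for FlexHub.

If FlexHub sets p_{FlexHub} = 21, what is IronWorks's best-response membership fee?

29.5

IronWorks's profit: π = (p_{IronWorks} − 16)(194 − 5p_{IronWorks} + p_{FlexHub}).
∂π/∂p_{IronWorks} = 274 − 10p_{IronWorks} + p_{FlexHub} = 0 ⇒ p_{IronWorks} = 27.4 + 0.1p_{FlexHub}.
At p_{FlexHub} = 21: p_{IronWorks} = 27.4 + 0.1·21 = 29.5.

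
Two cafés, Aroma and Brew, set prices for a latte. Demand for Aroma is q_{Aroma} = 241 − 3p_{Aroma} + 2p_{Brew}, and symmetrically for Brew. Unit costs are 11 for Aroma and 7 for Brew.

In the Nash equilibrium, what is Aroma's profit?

9661.6875

Aroma's profit: π = (p_{Aroma} − 11)(241 − 3p_{Aroma} + 2p_{Brew}).
∂π/∂p_{Aroma} = 274 − 6p_{Aroma} + 2p_{Brew} = 0 ⇒ p_{Aroma} = 137/3 + (1/3)p_{Brew}.
Similarly p_{Brew} = 131/3 + (1/3)p_{Aroma}.
Plugging p_{Brew} into Aroma's best response: p_{Aroma} = 137/3 + (1/3)(131/3 + (1/3)p_{Aroma}) ⇒ (8/9)p_{Aroma} = 542/9, so p_{Aroma} = 67.75.
Then p_{Brew} = 131/3 + (1/3)·67.75 = 66.25.
q_{Aroma} = 241 − 3·67.75 + 2·66.25 = 170.25.
Profit = (67.75 − 11)·170.25 = 9661.6875.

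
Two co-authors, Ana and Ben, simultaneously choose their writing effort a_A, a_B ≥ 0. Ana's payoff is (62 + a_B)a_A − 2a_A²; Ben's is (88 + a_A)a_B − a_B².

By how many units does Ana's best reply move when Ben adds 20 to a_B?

Expanding Ana's payoff: 62a_A + a_Ba_A − 2a_A².
∂π/∂a_A = 62 + a_B − 4a_A = 0, so a_A = 15.5 + 0.25a_B.
The reaction-function slope is 0.25, so a 20-unit rise in a_B moves a_A by 0.25 × 20 = 5. Ana's best response rises — the actions are strategic complements.

5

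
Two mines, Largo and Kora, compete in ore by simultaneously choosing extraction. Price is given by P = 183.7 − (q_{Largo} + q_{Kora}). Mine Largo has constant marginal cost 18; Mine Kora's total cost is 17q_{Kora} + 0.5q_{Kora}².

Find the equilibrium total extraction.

99.62

Mine Largo's profit: π = q_{Largo}(183.7 − (q_{Largo} + q_{Kora})) − 18q_{Largo}.
∂π/∂q_{Largo} = 165.7 − 2q_{Largo} − q_{Kora} = 0, so q_{Largo} = 82.85 − 0.5q_{Kora}.
For Kora: ∂π/∂q_{Kora} = 166.7 − 3q_{Kora} − q_{Largo} = 0 ⇒ q_{Kora} = 1667/30 − (1/3)q_{Largo}.
Plugging q_{Kora} into Largo's best response: q_{Largo} = 82.85 − 0.5(1667/30 − (1/3)q_{Largo}) ⇒ (5/6)q_{Largo} = 826/15, so q_{Largo} = 66.08.
Then q_{Kora} = 1667/30 − (1/3)·66.08 = 33.54.
Total extraction: 66.08 + 33.54 = 99.62.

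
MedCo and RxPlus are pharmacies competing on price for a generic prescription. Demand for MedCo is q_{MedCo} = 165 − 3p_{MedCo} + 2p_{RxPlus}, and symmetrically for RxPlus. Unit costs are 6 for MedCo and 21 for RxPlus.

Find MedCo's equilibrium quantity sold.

MedCo's profit: π = (p_{MedCo} − 6)(165 − 3p_{MedCo} + 2p_{RxPlus}).
∂π/∂p_{MedCo} = 183 − 6p_{MedCo} + 2p_{RxPlus} = 0 ⇒ p_{MedCo} = 30.5 + (1/3)p_{RxPlus}.
Similarly p_{RxPlus} = 38 + (1/3)p_{MedCo}.
Solving the two reaction functions simultaneously: (1 − (1/3)(1/3))p_{MedCo} = 30.5 + (1/3)·38, so (8/9)p_{MedCo} = 259/6 and p_{MedCo} = 48.5625.
Then p_{RxPlus} = 38 + (1/3)·48.5625 = 54.1875.
q_{MedCo} = 165 − 3·48.5625 + 2·54.1875 = 127.6875.

127.6875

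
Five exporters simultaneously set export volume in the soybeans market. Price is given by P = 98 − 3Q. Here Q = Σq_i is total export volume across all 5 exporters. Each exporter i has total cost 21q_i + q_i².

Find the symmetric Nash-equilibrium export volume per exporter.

A representative exporter's profit is π_i = q_i(98 − 3Q) − 21q_i − q_i², with Q = q_i + Σ_{j≠i} q_j.
First-order condition: 77 − 8q_i − 3Σ_{j≠i} q_j = 0.
With identical exporters, set every q_j = q: then 77 − 8q − 12q = 0, i.e. q = 77/20 = 3.85.

3.85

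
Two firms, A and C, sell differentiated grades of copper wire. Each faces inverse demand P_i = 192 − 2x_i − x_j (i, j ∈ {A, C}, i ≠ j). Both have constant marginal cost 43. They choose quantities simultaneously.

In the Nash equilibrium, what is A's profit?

Firm A's profit: π = x_A(192 − 2x_A − x_C) − 43x_A.
∂π/∂x_A = 149 − 4x_A − x_C = 0 ⇒ x_A = 37.25 − 0.25x_C.
The game is symmetric, so in equilibrium x_C = x_A: the reaction function gives 1.25x_A = 37.25, hence x_A = 29.8.
P_A = 192 − 2·29.8 − 29.8 = 102.6.
Profit = (102.6 − 43)·29.8 = 1776.08.

1776.08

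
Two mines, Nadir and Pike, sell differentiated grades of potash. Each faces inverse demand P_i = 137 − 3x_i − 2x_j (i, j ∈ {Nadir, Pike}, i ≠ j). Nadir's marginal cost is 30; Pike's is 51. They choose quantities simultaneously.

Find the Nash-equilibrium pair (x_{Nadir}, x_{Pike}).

Mine Nadir's profit: π = x_{Nadir}(137 − 3x_{Nadir} − 2x_{Pike}) − 30x_{Nadir}.
∂π/∂x_{Nadir} = 107 − 6x_{Nadir} − 2x_{Pike} = 0 ⇒ x_{Nadir} = 107/6 − (1/3)x_{Pike}.
Similarly x_{Pike} = 43/3 − (1/3)x_{Nadir}.
Solving the two reaction functions simultaneously: (1 − (−1/3)(−1/3))x_{Nadir} = 107/6 − (1/3)·(43/3), so (8/9)x_{Nadir} = 235/18 and x_{Nadir} = 14.6875.
Then x_{Pike} = 43/3 − (1/3)·14.6875 = 9.4375.

14.6875, 9.4375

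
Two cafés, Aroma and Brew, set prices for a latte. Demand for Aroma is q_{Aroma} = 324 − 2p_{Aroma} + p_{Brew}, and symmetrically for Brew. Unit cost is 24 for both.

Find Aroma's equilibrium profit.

Aroma's profit: π = (p_{Aroma} − 24)(324 − 2p_{Aroma} + p_{Brew}).
∂π/∂p_{Aroma} = 372 − 4p_{Aroma} + p_{Brew} = 0 ⇒ p_{Aroma} = 93 + 0.25p_{Brew}.
Setting p_{Aroma} = p_{Brew} in the reaction function: p_{Aroma} = 93 + 0.25p_{Aroma}, so p_{Aroma} = 93 / 0.75 = 124.
q_{Aroma} = 324 − 2·124 + 124 = 200.
Profit = (124 − 24)·200 = 20000.

20000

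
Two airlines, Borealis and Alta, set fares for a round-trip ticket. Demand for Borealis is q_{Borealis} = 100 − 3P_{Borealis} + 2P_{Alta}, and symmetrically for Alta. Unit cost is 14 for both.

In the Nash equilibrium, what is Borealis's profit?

Borealis's profit: π = (P_{Borealis} − 14)(100 − 3P_{Borealis} + 2P_{Alta}).
∂π/∂P_{Borealis} = 142 − 6P_{Borealis} + 2P_{Alta} = 0 ⇒ P_{Borealis} = 71/3 + (1/3)P_{Alta}.
Setting P_{Borealis} = P_{Alta} in the reaction function: P_{Borealis} = 71/3 + (1/3)P_{Borealis}, so P_{Borealis} = (71/3) / (2/3) = 35.5.
q_{Borealis} = 100 − 3·35.5 + 2·35.5 = 64.5.
Profit = (35.5 − 14)·64.5 = 1386.75.

1386.75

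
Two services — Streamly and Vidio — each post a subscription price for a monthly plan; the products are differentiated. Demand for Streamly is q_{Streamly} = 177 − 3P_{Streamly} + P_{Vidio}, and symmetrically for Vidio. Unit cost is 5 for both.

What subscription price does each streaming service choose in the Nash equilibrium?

38.4

Streamly's profit: π = (P_{Streamly} − 5)(177 − 3P_{Streamly} + P_{Vidio}).
∂π/∂P_{Streamly} = 192 − 6P_{Streamly} + P_{Vidio} = 0 ⇒ P_{Streamly} = 32 + (1/6)P_{Vidio}.
By symmetry P_{Vidio} = P_{Streamly}; substituting into the reaction function, (5/6)P_{Streamly} = 32 and P_{Streamly} = 38.4.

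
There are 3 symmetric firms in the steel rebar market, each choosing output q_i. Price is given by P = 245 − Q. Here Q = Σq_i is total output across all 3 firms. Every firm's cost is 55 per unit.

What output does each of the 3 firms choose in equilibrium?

47.5

A representative firm's profit is π_i = q_i(245 − Q) − 55q_i, with Q = q_i + Σ_{j≠i} q_j.
First-order condition: 190 − 2q_i − Σ_{j≠i} q_j = 0.
Imposing symmetry (q_j = q for all j) turns Σ_{j≠i} q_j into 2q, so 190 = 4q and q = 47.5.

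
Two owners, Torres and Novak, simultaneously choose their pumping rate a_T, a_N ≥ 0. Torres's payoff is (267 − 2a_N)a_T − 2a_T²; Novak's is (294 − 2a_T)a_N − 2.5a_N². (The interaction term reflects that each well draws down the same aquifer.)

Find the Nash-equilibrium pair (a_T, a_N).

46.6875, 40.125

Expanding Torres's payoff: 267a_T − 2a_Na_T − 2a_T².
∂π/∂a_T = 267 − 2a_N − 4a_T = 0, so a_T = 66.75 − 0.5a_N.
Likewise for Novak: a_N = 58.8 − 0.4a_T.
Plugging a_N into Torres's best response: a_T = 66.75 − 0.5(58.8 − 0.4a_T) ⇒ 0.8a_T = 37.35, so a_T = 46.6875.
Then a_N = 58.8 − 0.4·46.6875 = 40.125.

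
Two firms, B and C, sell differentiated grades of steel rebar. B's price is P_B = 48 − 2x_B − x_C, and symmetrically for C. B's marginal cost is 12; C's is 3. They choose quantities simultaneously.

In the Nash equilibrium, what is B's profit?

Firm B's profit: π = x_B(48 − 2x_B − x_C) − 12x_B.
∂π/∂x_B = 36 − 4x_B − x_C = 0 ⇒ x_B = 9 − 0.25x_C.
Similarly x_C = 11.25 − 0.25x_B.
Plugging x_C into B's best response: x_B = 9 − 0.25(11.25 − 0.25x_B) ⇒ 0.9375x_B = 6.1875, so x_B = 6.6.
Then x_C = 11.25 − 0.25·6.6 = 9.6.
P_B = 48 − 2·6.6 − 9.6 = 25.2.
Profit = (25.2 − 12)·6.6 = 87.12.

87.12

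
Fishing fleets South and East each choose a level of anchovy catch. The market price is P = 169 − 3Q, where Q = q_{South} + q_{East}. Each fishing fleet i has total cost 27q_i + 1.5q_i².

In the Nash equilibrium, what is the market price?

Fishing fleet South's profit: π = q_{South}(169 − 3(q_{South} + q_{East})) − 27q_{South} − 1.5q_{South}².
∂π/∂q_{South} = 142 − 9q_{South} − 3q_{East} = 0, so q_{South} = 142/9 − (1/3)q_{East}.
Setting q_{South} = q_{East} in the reaction function: q_{South} = 142/9 − (1/3)q_{South}, so q_{South} = (142/9) / (4/3) = 71/6.
Equilibrium price: P = 169 − 3·(71/3) = 98.

98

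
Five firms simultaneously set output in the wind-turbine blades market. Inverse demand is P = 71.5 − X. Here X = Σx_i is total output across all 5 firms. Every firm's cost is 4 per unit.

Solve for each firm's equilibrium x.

A representative firm's profit is π_i = x_i(71.5 − X) − 4x_i, with X = x_i + Σ_{j≠i} x_j.
First-order condition: 67.5 − 2x_i − Σ_{j≠i} x_j = 0.
Imposing symmetry (x_j = x for all j) turns Σ_{j≠i} x_j into 4x, so 67.5 = 6x and x = 11.25.

11.25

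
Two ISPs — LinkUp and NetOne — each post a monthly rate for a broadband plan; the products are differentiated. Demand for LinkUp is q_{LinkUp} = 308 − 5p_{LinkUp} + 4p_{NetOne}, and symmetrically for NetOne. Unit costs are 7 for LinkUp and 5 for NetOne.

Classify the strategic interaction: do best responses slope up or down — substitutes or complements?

strategic complements

LinkUp's profit: π = (p_{LinkUp} − 7)(308 − 5p_{LinkUp} + 4p_{NetOne}).
∂π/∂p_{LinkUp} = 343 − 10p_{LinkUp} + 4p_{NetOne} = 0 ⇒ p_{LinkUp} = 34.3 + 0.4p_{NetOne}.
The best-response slope dp_{LinkUp}/dp_{NetOne} = 0.4 > 0: the reaction function is upward-sloping, so the choices are strategic complements.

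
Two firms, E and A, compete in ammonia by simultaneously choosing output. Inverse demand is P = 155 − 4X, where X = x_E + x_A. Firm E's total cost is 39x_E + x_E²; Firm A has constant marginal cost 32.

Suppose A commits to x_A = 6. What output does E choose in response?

Firm E's profit: π = x_E(155 − 4(x_E + x_A)) − 39x_E − x_E².
∂π/∂x_E = 116 − 10x_E − 4x_A = 0, so x_E = 11.6 − 0.4x_A.
At x_A = 6: x_E = 11.6 − 0.4·6 = 9.2.

9.2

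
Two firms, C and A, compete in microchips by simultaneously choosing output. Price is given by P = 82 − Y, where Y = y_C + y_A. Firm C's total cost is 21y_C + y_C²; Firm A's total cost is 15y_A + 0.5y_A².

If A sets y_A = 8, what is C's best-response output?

Firm C's profit: π = y_C(82 − (y_C + y_A)) − 21y_C − y_C².
∂π/∂y_C = 61 − 4y_C − y_A = 0, so y_C = 15.25 − 0.25y_A.
At y_A = 8: y_C = 15.25 − 0.25·8 = 13.25.

13.25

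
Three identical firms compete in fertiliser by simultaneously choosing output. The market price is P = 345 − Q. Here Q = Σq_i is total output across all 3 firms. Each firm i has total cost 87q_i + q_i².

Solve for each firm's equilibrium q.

A representative firm's profit is π_i = q_i(345 − Q) − 87q_i − q_i², with Q = q_i + Σ_{j≠i} q_j.
First-order condition: 258 − 4q_i − Σ_{j≠i} q_j = 0.
Imposing symmetry (q_j = q for all j) turns Σ_{j≠i} q_j into 2q, so 258 = 6q and q = 43.

43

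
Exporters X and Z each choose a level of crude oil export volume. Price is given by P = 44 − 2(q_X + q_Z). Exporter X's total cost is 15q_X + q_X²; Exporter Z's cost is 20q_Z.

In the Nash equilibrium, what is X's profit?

Exporter X's profit: π = q_X(44 − 2(q_X + q_Z)) − 15q_X − q_X².
∂π/∂q_X = 29 − 6q_X − 2q_Z = 0, so q_X = 29/6 − (1/3)q_Z.
For Z: ∂π/∂q_Z = 24 − 4q_Z − 2q_X = 0 ⇒ q_Z = 6 − 0.5q_X.
Solving the two reaction functions simultaneously: (1 − (−1/3)(−0.5))q_X = 29/6 − (1/3)·6, so (5/6)q_X = 17/6 and q_X = 3.4.
Then q_Z = 6 − 0.5·3.4 = 4.3.
Price P = 44 − 2·7.7 = 28.6.
X's profit: (28.6 − 15)·3.4 − (3.4)² = 34.68.

34.68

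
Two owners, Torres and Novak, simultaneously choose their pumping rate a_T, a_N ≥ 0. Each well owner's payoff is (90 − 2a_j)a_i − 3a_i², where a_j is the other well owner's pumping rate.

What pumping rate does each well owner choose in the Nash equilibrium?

Torres's payoff is (90 − 2a_N)a_T − 3a_T².
∂π/∂a_T = 90 − 2a_N − 6a_T = 0, so a_T = 15 − (1/3)a_N.
The game is symmetric, so in equilibrium a_N = a_T: the reaction function gives (4/3)a_T = 15, hence a_T = 11.25.

11.25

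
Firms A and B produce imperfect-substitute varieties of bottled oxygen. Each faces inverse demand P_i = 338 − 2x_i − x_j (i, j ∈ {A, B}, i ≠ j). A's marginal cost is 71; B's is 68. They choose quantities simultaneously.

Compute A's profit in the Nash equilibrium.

5660.48

Firm A's profit: π = x_A(338 − 2x_A − x_B) − 71x_A.
∂π/∂x_A = 267 − 4x_A − x_B = 0 ⇒ x_A = 66.75 − 0.25x_B.
Similarly x_B = 67.5 − 0.25x_A.
Solving the two reaction functions simultaneously: (1 − (−0.25)(−0.25))x_A = 66.75 − 0.25·67.5, so 0.9375x_A = 49.875 and x_A = 53.2.
Then x_B = 67.5 − 0.25·53.2 = 54.2.
P_A = 338 − 2·53.2 − 54.2 = 177.4.
Profit = (177.4 − 71)·53.2 = 5660.48.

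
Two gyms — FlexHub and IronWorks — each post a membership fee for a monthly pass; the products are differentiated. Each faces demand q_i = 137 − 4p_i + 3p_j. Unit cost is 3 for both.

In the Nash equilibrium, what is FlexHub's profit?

2872.96

FlexHub's profit: π = (p_{FlexHub} − 3)(137 − 4p_{FlexHub} + 3p_{IronWorks}).
∂π/∂p_{FlexHub} = 149 − 8p_{FlexHub} + 3p_{IronWorks} = 0 ⇒ p_{FlexHub} = 18.625 + 0.375p_{IronWorks}.
By symmetry p_{IronWorks} = p_{FlexHub}; substituting into the reaction function, 0.625p_{FlexHub} = 18.625 and p_{FlexHub} = 29.8.
q_{FlexHub} = 137 − 4·29.8 + 3·29.8 = 107.2.
Profit = (29.8 − 3)·107.2 = 2872.96.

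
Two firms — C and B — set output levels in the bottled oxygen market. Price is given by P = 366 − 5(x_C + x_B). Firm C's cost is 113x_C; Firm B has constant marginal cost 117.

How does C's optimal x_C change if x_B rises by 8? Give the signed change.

Firm C's profit: π = x_C(366 − 5(x_C + x_B)) − 113x_C.
∂π/∂x_C = 253 − 10x_C − 5x_B = 0, so x_C = 25.3 − 0.5x_B.
The reaction-function slope is −0.5, so an 8-unit rise in x_B moves x_C by −0.5 × 8 = −4. C's best response falls — the actions are strategic substitutes.

-4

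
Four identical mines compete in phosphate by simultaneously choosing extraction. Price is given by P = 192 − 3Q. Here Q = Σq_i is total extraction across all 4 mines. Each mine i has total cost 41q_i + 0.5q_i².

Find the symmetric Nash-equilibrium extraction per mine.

9.4375

A representative mine's profit is π_i = q_i(192 − 3Q) − 41q_i − 0.5q_i², with Q = q_i + Σ_{j≠i} q_j.
First-order condition: 151 − 7q_i − 3Σ_{j≠i} q_j = 0.
With identical mines, set every q_j = q: then 151 − 7q − 9q = 0, i.e. q = 151/16 = 9.4375.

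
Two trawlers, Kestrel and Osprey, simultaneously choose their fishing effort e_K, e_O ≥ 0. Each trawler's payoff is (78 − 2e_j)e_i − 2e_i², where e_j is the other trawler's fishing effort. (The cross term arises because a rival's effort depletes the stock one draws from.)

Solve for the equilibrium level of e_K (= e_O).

13

Kestrel's payoff is (78 − 2e_O)e_K − 2e_K².
∂π/∂e_K = 78 − 2e_O − 4e_K = 0, so e_K = 19.5 − 0.5e_O.
The game is symmetric, so in equilibrium e_O = e_K: the reaction function gives 1.5e_K = 19.5, hence e_K = 13.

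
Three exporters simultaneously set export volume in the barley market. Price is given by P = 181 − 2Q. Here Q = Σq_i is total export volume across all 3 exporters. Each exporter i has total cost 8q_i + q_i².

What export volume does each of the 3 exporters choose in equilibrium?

17.3

A representative exporter's profit is π_i = q_i(181 − 2Q) − 8q_i − q_i², with Q = q_i + Σ_{j≠i} q_j.
First-order condition: 173 − 6q_i − 2Σ_{j≠i} q_j = 0.
In a symmetric equilibrium every exporter chooses the same q, so Σ_{j≠i} q_j = 2q. The condition becomes 173 − 10q = 0, giving q = 173/10 = 17.3.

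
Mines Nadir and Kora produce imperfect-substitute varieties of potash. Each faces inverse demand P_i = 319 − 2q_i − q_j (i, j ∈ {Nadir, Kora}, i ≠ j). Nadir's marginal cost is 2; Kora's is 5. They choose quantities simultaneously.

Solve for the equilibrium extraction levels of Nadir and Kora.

Mine Nadir's profit: π = q_{Nadir}(319 − 2q_{Nadir} − q_{Kora}) − 2q_{Nadir}.
∂π/∂q_{Nadir} = 317 − 4q_{Nadir} − q_{Kora} = 0 ⇒ q_{Nadir} = 79.25 − 0.25q_{Kora}.
Similarly q_{Kora} = 78.5 − 0.25q_{Nadir}.
Substituting the second reaction function into the first: q_{Nadir} = 79.25 − 0.25(78.5 − 0.25q_{Nadir}), which gives 0.9375q_{Nadir} = 59.625 ⇒ q_{Nadir} = 63.6.
Then q_{Kora} = 78.5 − 0.25·63.6 = 62.6.

63.6, 62.6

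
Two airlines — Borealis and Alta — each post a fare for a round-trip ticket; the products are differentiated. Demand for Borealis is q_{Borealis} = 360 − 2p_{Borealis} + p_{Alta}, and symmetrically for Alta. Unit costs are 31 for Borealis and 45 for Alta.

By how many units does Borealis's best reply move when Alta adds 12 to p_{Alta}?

3

Borealis's profit: π = (p_{Borealis} − 31)(360 − 2p_{Borealis} + p_{Alta}).
∂π/∂p_{Borealis} = 422 − 4p_{Borealis} + p_{Alta} = 0 ⇒ p_{Borealis} = 105.5 + 0.25p_{Alta}.
The reaction-function slope is 0.25, so a 12-unit rise in p_{Alta} moves p_{Borealis} by 0.25 × 12 = 3. Borealis's best response rises — the actions are strategic complements.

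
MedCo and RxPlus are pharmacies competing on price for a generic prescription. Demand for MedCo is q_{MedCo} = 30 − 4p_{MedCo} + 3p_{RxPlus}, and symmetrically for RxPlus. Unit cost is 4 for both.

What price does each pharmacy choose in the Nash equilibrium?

MedCo's profit: π = (p_{MedCo} − 4)(30 − 4p_{MedCo} + 3p_{RxPlus}).
∂π/∂p_{MedCo} = 46 − 8p_{MedCo} + 3p_{RxPlus} = 0 ⇒ p_{MedCo} = 5.75 + 0.375p_{RxPlus}.
By symmetry p_{RxPlus} = p_{MedCo}; substituting into the reaction function, 0.625p_{MedCo} = 5.75 and p_{MedCo} = 9.2.

9.2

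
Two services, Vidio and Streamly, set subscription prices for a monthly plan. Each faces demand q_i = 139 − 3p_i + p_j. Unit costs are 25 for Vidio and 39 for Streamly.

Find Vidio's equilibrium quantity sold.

57

Vidio's profit: π = (p_{Vidio} − 25)(139 − 3p_{Vidio} + p_{Streamly}).
∂π/∂p_{Vidio} = 214 − 6p_{Vidio} + p_{Streamly} = 0 ⇒ p_{Vidio} = 107/3 + (1/6)p_{Streamly}.
Similarly p_{Streamly} = 128/3 + (1/6)p_{Vidio}.
Substituting the second reaction function into the first: p_{Vidio} = 107/3 + (1/6)(128/3 + (1/6)p_{Vidio}), which gives (35/36)p_{Vidio} = 385/9 ⇒ p_{Vidio} = 44.
Then p_{Streamly} = 128/3 + (1/6)·44 = 50.
q_{Vidio} = 139 − 3·44 + 50 = 57.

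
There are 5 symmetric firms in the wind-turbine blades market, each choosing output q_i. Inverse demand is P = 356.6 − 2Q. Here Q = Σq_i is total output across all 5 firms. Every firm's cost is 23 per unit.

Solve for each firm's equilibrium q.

27.8

A representative firm's profit is π_i = q_i(356.6 − 2Q) − 23q_i, with Q = q_i + Σ_{j≠i} q_j.
First-order condition: 333.6 − 4q_i − 2Σ_{j≠i} q_j = 0.
In a symmetric equilibrium every firm chooses the same q, so Σ_{j≠i} q_j = 4q. The condition becomes 333.6 − 12q = 0, giving q = 333.6/12 = 27.8.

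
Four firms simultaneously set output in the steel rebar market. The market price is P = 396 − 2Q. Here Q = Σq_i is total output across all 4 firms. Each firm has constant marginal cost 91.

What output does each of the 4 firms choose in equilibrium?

30.5

A representative firm's profit is π_i = q_i(396 − 2Q) − 91q_i, with Q = q_i + Σ_{j≠i} q_j.
First-order condition: 305 − 4q_i − 2Σ_{j≠i} q_j = 0.
In a symmetric equilibrium every firm chooses the same q, so Σ_{j≠i} q_j = 3q. The condition becomes 305 − 10q = 0, giving q = 305/10 = 30.5.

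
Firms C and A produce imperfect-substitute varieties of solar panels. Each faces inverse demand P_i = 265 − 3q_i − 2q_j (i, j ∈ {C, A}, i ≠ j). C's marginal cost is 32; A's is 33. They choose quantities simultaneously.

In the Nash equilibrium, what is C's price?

Firm C's profit: π = q_C(265 − 3q_C − 2q_A) − 32q_C.
∂π/∂q_C = 233 − 6q_C − 2q_A = 0 ⇒ q_C = 233/6 − (1/3)q_A.
Similarly q_A = 116/3 − (1/3)q_C.
Plugging q_A into C's best response: q_C = 233/6 − (1/3)(116/3 − (1/3)q_C) ⇒ (8/9)q_C = 467/18, so q_C = 29.1875.
Then q_A = 116/3 − (1/3)·29.1875 = 28.9375.
P_C = 265 − 3·29.1875 − 2·28.9375 = 119.5625.

119.5625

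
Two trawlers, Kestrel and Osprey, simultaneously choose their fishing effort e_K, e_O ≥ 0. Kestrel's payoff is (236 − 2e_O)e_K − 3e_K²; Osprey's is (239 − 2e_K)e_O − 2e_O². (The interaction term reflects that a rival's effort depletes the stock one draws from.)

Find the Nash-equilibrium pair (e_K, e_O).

Expanding Kestrel's payoff: 236e_K − 2e_Oe_K − 3e_K².
∂π/∂e_K = 236 − 2e_O − 6e_K = 0, so e_K = 118/3 − (1/3)e_O.
Likewise for Osprey: e_O = 59.75 − 0.5e_K.
Solving the two reaction functions simultaneously: (1 − (−1/3)(−0.5))e_K = 118/3 − (1/3)·59.75, so (5/6)e_K = 233/12 and e_K = 23.3.
Then e_O = 59.75 − 0.5·23.3 = 48.1.

23.3, 48.1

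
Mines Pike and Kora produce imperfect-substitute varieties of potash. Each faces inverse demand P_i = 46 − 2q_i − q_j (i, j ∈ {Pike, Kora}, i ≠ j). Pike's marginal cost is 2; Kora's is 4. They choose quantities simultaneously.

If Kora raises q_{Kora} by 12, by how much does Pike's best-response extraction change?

Mine Pike's profit: π = q_{Pike}(46 − 2q_{Pike} − q_{Kora}) − 2q_{Pike}.
∂π/∂q_{Pike} = 44 − 4q_{Pike} − q_{Kora} = 0 ⇒ q_{Pike} = 11 − 0.25q_{Kora}.
The reaction-function slope is −0.25, so a 12-unit rise in q_{Kora} moves q_{Pike} by −0.25 × 12 = −3. Pike's best response falls — the actions are strategic substitutes.

-3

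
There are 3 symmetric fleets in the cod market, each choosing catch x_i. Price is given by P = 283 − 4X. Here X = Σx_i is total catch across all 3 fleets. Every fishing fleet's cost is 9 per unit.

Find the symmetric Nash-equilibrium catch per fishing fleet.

17.125

A representative fishing fleet's profit is π_i = x_i(283 − 4X) − 9x_i, with X = x_i + Σ_{j≠i} x_j.
First-order condition: 274 − 8x_i − 4Σ_{j≠i} x_j = 0.
With identical fishing fleets, set every x_j = x: then 274 − 8x − 8x = 0, i.e. x = 274/16 = 17.125.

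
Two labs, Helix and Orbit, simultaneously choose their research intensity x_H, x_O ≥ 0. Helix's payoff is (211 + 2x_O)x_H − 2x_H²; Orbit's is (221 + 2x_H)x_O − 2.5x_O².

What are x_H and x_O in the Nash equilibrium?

Expanding Helix's payoff: 211x_H + 2x_Ox_H − 2x_H².
∂π/∂x_H = 211 + 2x_O − 4x_H = 0, so x_H = 52.75 + 0.5x_O.
Likewise for Orbit: x_O = 44.2 + 0.4x_H.
Plugging x_O into Helix's best response: x_H = 52.75 + 0.5(44.2 + 0.4x_H) ⇒ 0.8x_H = 74.85, so x_H = 93.5625.
Then x_O = 44.2 + 0.4·93.5625 = 81.625.

93.5625, 81.625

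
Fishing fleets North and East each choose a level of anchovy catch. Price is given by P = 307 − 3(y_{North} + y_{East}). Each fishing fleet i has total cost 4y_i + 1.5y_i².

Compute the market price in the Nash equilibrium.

Fishing fleet North's profit: π = y_{North}(307 − 3(y_{North} + y_{East})) − 4y_{North} − 1.5y_{North}².
∂π/∂y_{North} = 303 − 9y_{North} − 3y_{East} = 0, so y_{North} = 101/3 − (1/3)y_{East}.
Setting y_{North} = y_{East} in the reaction function: y_{North} = 101/3 − (1/3)y_{North}, so y_{North} = (101/3) / (4/3) = 25.25.
Equilibrium price: P = 307 − 3·50.5 = 155.5.

155.5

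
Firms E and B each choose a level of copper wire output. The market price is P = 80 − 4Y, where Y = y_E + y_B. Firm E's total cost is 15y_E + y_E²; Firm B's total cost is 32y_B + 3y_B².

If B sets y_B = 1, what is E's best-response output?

Firm E's profit: π = y_E(80 − 4(y_E + y_B)) − 15y_E − y_E².
∂π/∂y_E = 65 − 10y_E − 4y_B = 0, so y_E = 6.5 − 0.4y_B.
At y_B = 1: y_E = 6.5 − 0.4·1 = 6.1.

6.1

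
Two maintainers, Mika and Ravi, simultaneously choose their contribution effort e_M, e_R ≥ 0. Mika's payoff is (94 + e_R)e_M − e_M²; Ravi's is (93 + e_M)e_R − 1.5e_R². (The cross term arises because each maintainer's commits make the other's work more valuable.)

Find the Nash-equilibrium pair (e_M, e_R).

75, 56

Expanding Mika's payoff: 94e_M + e_Re_M − e_M².
∂π/∂e_M = 94 + e_R − 2e_M = 0, so e_M = 47 + 0.5e_R.
Likewise for Ravi: e_R = 31 + (1/3)e_M.
Solving the two reaction functions simultaneously: (1 − (0.5)(1/3))e_M = 47 + 0.5·31, so (5/6)e_M = 62.5 and e_M = 75.
Then e_R = 31 + (1/3)·75 = 56.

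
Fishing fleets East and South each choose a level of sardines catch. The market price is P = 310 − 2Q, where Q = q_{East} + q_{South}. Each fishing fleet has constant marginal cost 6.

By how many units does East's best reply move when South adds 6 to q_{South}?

Fishing fleet East's profit: π = q_{East}(310 − 2(q_{East} + q_{South})) − 6q_{East}.
∂π/∂q_{East} = 304 − 4q_{East} − 2q_{South} = 0, so q_{East} = 76 − 0.5q_{South}.
The reaction-function slope is −0.5, so a 6-unit rise in q_{South} moves q_{East} by −0.5 × 6 = −3. East's best response falls — the actions are strategic substitutes.

-3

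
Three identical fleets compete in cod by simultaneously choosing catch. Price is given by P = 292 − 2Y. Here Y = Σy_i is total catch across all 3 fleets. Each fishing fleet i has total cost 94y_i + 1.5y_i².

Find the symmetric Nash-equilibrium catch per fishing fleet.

18

A representative fishing fleet's profit is π_i = y_i(292 − 2Y) − 94y_i − 1.5y_i², with Y = y_i + Σ_{j≠i} y_j.
First-order condition: 198 − 7y_i − 2Σ_{j≠i} y_j = 0.
In a symmetric equilibrium every fishing fleet chooses the same y, so Σ_{j≠i} y_j = 2y. The condition becomes 198 − 11y = 0, giving y = 198/11 = 18.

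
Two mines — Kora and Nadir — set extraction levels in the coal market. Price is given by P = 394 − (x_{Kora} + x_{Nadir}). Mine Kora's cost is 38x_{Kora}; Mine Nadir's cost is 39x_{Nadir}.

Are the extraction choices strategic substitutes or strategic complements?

strategic substitutes

Mine Kora's profit: π = x_{Kora}(394 − (x_{Kora} + x_{Nadir})) − 38x_{Kora}.
∂π/∂x_{Kora} = 356 − 2x_{Kora} − x_{Nadir} = 0, so x_{Kora} = 178 − 0.5x_{Nadir}.
The best-response slope dx_{Kora}/dx_{Nadir} = −0.5 < 0: the reaction function is downward-sloping, so the choices are strategic substitutes.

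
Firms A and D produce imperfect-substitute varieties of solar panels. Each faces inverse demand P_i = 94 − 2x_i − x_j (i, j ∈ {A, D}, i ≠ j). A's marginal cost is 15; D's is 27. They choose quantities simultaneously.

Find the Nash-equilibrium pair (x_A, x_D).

Firm A's profit: π = x_A(94 − 2x_A − x_D) − 15x_A.
∂π/∂x_A = 79 − 4x_A − x_D = 0 ⇒ x_A = 19.75 − 0.25x_D.
Similarly x_D = 16.75 − 0.25x_A.
Plugging x_D into A's best response: x_A = 19.75 − 0.25(16.75 − 0.25x_A) ⇒ 0.9375x_A = 15.5625, so x_A = 16.6.
Then x_D = 16.75 − 0.25·16.6 = 12.6.

16.6, 12.6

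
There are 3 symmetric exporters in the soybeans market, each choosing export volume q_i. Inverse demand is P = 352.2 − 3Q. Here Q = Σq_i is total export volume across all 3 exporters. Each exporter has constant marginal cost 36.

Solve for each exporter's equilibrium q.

26.35

A representative exporter's profit is π_i = q_i(352.2 − 3Q) − 36q_i, with Q = q_i + Σ_{j≠i} q_j.
First-order condition: 316.2 − 6q_i − 3Σ_{j≠i} q_j = 0.
In a symmetric equilibrium every exporter chooses the same q, so Σ_{j≠i} q_j = 2q. The condition becomes 316.2 − 12q = 0, giving q = 316.2/12 = 26.35.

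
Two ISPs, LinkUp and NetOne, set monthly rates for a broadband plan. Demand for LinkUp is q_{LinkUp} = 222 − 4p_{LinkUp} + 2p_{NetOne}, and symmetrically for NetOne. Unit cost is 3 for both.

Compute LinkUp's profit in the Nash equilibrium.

LinkUp's profit: π = (p_{LinkUp} − 3)(222 − 4p_{LinkUp} + 2p_{NetOne}).
∂π/∂p_{LinkUp} = 234 − 8p_{LinkUp} + 2p_{NetOne} = 0 ⇒ p_{LinkUp} = 29.25 + 0.25p_{NetOne}.
By symmetry p_{NetOne} = p_{LinkUp}; substituting into the reaction function, 0.75p_{LinkUp} = 29.25 and p_{LinkUp} = 39.
q_{LinkUp} = 222 − 4·39 + 2·39 = 144.
Profit = (39 − 3)·144 = 5184.

5184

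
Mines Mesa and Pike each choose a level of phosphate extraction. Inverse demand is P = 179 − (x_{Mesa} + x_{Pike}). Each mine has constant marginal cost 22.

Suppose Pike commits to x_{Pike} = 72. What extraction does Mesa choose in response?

Mine Mesa's profit: π = x_{Mesa}(179 − (x_{Mesa} + x_{Pike})) − 22x_{Mesa}.
∂π/∂x_{Mesa} = 157 − 2x_{Mesa} − x_{Pike} = 0, so x_{Mesa} = 78.5 − 0.5x_{Pike}.
At x_{Pike} = 72: x_{Mesa} = 78.5 − 0.5·72 = 42.5.

42.5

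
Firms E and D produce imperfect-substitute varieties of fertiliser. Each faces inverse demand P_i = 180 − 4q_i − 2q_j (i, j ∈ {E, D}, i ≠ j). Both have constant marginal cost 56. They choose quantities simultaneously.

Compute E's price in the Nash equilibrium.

Firm E's profit: π = q_E(180 − 4q_E − 2q_D) − 56q_E.
∂π/∂q_E = 124 − 8q_E − 2q_D = 0 ⇒ q_E = 15.5 − 0.25q_D.
The game is symmetric, so in equilibrium q_D = q_E: the reaction function gives 1.25q_E = 15.5, hence q_E = 12.4.
P_E = 180 − 4·12.4 − 2·12.4 = 105.6.

105.6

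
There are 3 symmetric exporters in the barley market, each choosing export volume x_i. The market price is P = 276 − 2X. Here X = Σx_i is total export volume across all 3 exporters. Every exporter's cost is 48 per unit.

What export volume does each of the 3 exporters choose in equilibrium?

28.5

A representative exporter's profit is π_i = x_i(276 − 2X) − 48x_i, with X = x_i + Σ_{j≠i} x_j.
First-order condition: 228 − 4x_i − 2Σ_{j≠i} x_j = 0.
In a symmetric equilibrium every exporter chooses the same x, so Σ_{j≠i} x_j = 2x. The condition becomes 228 − 8x = 0, giving x = 228/8 = 28.5.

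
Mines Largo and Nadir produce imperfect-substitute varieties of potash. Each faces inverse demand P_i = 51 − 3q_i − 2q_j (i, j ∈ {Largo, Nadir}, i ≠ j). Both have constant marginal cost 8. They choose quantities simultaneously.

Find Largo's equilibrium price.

Mine Largo's profit: π = q_{Largo}(51 − 3q_{Largo} − 2q_{Nadir}) − 8q_{Largo}.
∂π/∂q_{Largo} = 43 − 6q_{Largo} − 2q_{Nadir} = 0 ⇒ q_{Largo} = 43/6 − (1/3)q_{Nadir}.
By symmetry q_{Nadir} = q_{Largo}; substituting into the reaction function, (4/3)q_{Largo} = 43/6 and q_{Largo} = 5.375.
P_{Largo} = 51 − 3·5.375 − 2·5.375 = 24.125.

24.125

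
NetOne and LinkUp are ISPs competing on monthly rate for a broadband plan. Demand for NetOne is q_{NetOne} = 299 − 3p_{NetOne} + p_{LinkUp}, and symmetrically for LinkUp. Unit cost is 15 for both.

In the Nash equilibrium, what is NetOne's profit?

NetOne's profit: π = (p_{NetOne} − 15)(299 − 3p_{NetOne} + p_{LinkUp}).
∂π/∂p_{NetOne} = 344 − 6p_{NetOne} + p_{LinkUp} = 0 ⇒ p_{NetOne} = 172/3 + (1/6)p_{LinkUp}.
Setting p_{NetOne} = p_{LinkUp} in the reaction function: p_{NetOne} = 172/3 + (1/6)p_{NetOne}, so p_{NetOne} = (172/3) / (5/6) = 68.8.
q_{NetOne} = 299 − 3·68.8 + 68.8 = 161.4.
Profit = (68.8 − 15)·161.4 = 8683.32.

8683.32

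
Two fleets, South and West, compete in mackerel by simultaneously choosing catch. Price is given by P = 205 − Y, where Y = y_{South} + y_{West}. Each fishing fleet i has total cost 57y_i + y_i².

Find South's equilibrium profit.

1752.32

Fishing fleet South's profit: π = y_{South}(205 − (y_{South} + y_{West})) − 57y_{South} − y_{South}².
∂π/∂y_{South} = 148 − 4y_{South} − y_{West} = 0, so y_{South} = 37 − 0.25y_{West}.
By symmetry y_{West} = y_{South}; substituting into the reaction function, 1.25y_{South} = 37 and y_{South} = 29.6.
Price P = 205 − 59.2 = 145.8.
South's profit: (145.8 − 57)·29.6 − (29.6)² = 1752.32.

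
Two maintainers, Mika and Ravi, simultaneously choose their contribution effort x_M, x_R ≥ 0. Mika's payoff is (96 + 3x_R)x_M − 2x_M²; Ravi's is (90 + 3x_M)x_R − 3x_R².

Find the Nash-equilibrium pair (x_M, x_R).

Expanding Mika's payoff: 96x_M + 3x_Rx_M − 2x_M².
∂π/∂x_M = 96 + 3x_R − 4x_M = 0, so x_M = 24 + 0.75x_R.
Likewise for Ravi: x_R = 15 + 0.5x_M.
Substituting the second reaction function into the first: x_M = 24 + 0.75(15 + 0.5x_M), which gives 0.625x_M = 35.25 ⇒ x_M = 56.4.
Then x_R = 15 + 0.5·56.4 = 43.2.

56.4, 43.2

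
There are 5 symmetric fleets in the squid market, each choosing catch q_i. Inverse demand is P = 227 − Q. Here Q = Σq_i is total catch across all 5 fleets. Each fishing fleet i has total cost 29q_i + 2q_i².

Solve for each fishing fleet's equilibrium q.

A representative fishing fleet's profit is π_i = q_i(227 − Q) − 29q_i − 2q_i², with Q = q_i + Σ_{j≠i} q_j.
First-order condition: 198 − 6q_i − Σ_{j≠i} q_j = 0.
In a symmetric equilibrium every fishing fleet chooses the same q, so Σ_{j≠i} q_j = 4q. The condition becomes 198 − 10q = 0, giving q = 198/10 = 19.8.

19.8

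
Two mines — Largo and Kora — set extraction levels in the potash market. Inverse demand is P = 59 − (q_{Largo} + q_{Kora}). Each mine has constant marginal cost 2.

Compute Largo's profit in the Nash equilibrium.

Mine Largo's profit: π = q_{Largo}(59 − (q_{Largo} + q_{Kora})) − 2q_{Largo}.
∂π/∂q_{Largo} = 57 − 2q_{Largo} − q_{Kora} = 0, so q_{Largo} = 28.5 − 0.5q_{Kora}.
The game is symmetric, so in equilibrium q_{Kora} = q_{Largo}: the reaction function gives 1.5q_{Largo} = 28.5, hence q_{Largo} = 19.
Price P = 59 − 38 = 21.
Largo's profit: (21 − 2)·19 = 361.

361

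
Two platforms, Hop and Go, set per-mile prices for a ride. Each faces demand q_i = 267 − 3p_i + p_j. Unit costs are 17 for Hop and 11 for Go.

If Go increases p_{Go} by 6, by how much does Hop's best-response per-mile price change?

1

Hop's profit: π = (p_{Hop} − 17)(267 − 3p_{Hop} + p_{Go}).
∂π/∂p_{Hop} = 318 − 6p_{Hop} + p_{Go} = 0 ⇒ p_{Hop} = 53 + (1/6)p_{Go}.
The reaction-function slope is 1/6, so a 6-unit rise in p_{Go} moves p_{Hop} by 1/6 × 6 = 1. Hop's best response rises — the actions are strategic complements.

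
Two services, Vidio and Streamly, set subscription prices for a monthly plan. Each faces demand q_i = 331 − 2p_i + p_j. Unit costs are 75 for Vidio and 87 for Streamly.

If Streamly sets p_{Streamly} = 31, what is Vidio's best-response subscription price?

128

Vidio's profit: π = (p_{Vidio} − 75)(331 − 2p_{Vidio} + p_{Streamly}).
∂π/∂p_{Vidio} = 481 − 4p_{Vidio} + p_{Streamly} = 0 ⇒ p_{Vidio} = 120.25 + 0.25p_{Streamly}.
At p_{Streamly} = 31: p_{Vidio} = 120.25 + 0.25·31 = 128.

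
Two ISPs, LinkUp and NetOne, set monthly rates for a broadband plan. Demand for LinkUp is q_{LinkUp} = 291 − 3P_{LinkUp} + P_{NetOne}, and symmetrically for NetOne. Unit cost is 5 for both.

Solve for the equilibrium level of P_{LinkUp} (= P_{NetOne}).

61.2

LinkUp's profit: π = (P_{LinkUp} − 5)(291 − 3P_{LinkUp} + P_{NetOne}).
∂π/∂P_{LinkUp} = 306 − 6P_{LinkUp} + P_{NetOne} = 0 ⇒ P_{LinkUp} = 51 + (1/6)P_{NetOne}.
Setting P_{LinkUp} = P_{NetOne} in the reaction function: P_{LinkUp} = 51 + (1/6)P_{LinkUp}, so P_{LinkUp} = 51 / (5/6) = 61.2.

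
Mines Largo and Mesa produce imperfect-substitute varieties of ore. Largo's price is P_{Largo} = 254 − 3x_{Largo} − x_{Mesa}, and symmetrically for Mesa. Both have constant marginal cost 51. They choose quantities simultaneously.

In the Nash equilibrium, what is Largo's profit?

Mine Largo's profit: π = x_{Largo}(254 − 3x_{Largo} − x_{Mesa}) − 51x_{Largo}.
∂π/∂x_{Largo} = 203 − 6x_{Largo} − x_{Mesa} = 0 ⇒ x_{Largo} = 203/6 − (1/6)x_{Mesa}.
The game is symmetric, so in equilibrium x_{Mesa} = x_{Largo}: the reaction function gives (7/6)x_{Largo} = 203/6, hence x_{Largo} = 29.
P_{Largo} = 254 − 3·29 − 29 = 138.
Profit = (138 − 51)·29 = 2523.

2523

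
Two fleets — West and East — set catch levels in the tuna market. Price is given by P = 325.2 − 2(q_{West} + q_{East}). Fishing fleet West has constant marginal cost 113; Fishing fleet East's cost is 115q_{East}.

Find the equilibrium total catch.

Fishing fleet West's profit: π = q_{West}(325.2 − 2(q_{West} + q_{East})) − 113q_{West}.
∂π/∂q_{West} = 212.2 − 4q_{West} − 2q_{East} = 0, so q_{West} = 53.05 − 0.5q_{East}.
By the same steps for East: q_{East} = 52.55 − 0.5q_{West}.
Substituting the second reaction function into the first: q_{West} = 53.05 − 0.5(52.55 − 0.5q_{West}), which gives 0.75q_{West} = 26.775 ⇒ q_{West} = 35.7.
Then q_{East} = 52.55 − 0.5·35.7 = 34.7.
Total catch: 35.7 + 34.7 = 70.4.

70.4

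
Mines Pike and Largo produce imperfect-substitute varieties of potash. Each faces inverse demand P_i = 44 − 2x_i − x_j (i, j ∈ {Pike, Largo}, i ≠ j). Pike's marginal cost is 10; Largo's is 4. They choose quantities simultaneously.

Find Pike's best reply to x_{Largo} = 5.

Mine Pike's profit: π = x_{Pike}(44 − 2x_{Pike} − x_{Largo}) − 10x_{Pike}.
∂π/∂x_{Pike} = 34 − 4x_{Pike} − x_{Largo} = 0 ⇒ x_{Pike} = 8.5 − 0.25x_{Largo}.
At x_{Largo} = 5: x_{Pike} = 8.5 − 0.25·5 = 7.25.

7.25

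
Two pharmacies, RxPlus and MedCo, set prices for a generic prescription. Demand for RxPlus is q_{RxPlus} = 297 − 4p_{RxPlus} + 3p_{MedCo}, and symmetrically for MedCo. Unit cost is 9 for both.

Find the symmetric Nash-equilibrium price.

66.6

RxPlus's profit: π = (p_{RxPlus} − 9)(297 − 4p_{RxPlus} + 3p_{MedCo}).
∂π/∂p_{RxPlus} = 333 − 8p_{RxPlus} + 3p_{MedCo} = 0 ⇒ p_{RxPlus} = 41.625 + 0.375p_{MedCo}.
The game is symmetric, so in equilibrium p_{MedCo} = p_{RxPlus}: the reaction function gives 0.625p_{RxPlus} = 41.625, hence p_{RxPlus} = 66.6.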